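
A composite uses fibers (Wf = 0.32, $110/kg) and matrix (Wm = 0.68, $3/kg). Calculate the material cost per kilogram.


Cost = cost_f*Wf + cost_m*Wm = 110*0.32 + 3*0.68 = $37.24/kg

$37.24/kg


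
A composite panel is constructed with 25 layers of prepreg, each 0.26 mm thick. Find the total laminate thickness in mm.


h = n * t_ply = 25 * 0.26 = 6.5 mm

6.5 mm


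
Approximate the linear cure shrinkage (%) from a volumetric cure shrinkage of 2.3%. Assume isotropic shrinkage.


Linear shrinkage ≈ vol_shrink/3 = 2.3/3 = 0.767%

0.767%


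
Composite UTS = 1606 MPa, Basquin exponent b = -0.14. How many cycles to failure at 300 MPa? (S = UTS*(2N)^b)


N = 0.5 * (S/UTS)^(1/b) = 0.5 * (300/1606)^(1/-0.14) = 80062.5082 cycles

80062.5082 cycles


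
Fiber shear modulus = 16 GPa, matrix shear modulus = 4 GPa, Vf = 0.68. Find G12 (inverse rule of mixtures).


1/G12 = Vf/Gf + (1-Vf)/Gm = 0.68/16 + 0.32/4
G12 = 8.16 GPa

8.16 GPa


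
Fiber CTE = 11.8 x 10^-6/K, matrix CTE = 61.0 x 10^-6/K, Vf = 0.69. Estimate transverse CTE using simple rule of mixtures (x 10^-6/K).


alpha_2 = alpha_f*Vf + alpha_m*(1-Vf) = 11.8*0.69 + 61.0*0.31 = 27.1 x 10^-6/K

27.1 x 10^-6/K


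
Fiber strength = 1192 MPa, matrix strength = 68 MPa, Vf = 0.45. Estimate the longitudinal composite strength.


sigma_1 = sigma_f*Vf + sigma_m*(1-Vf) = 1192*0.45 + 68*0.55 = 573.8 MPa

573.8 MPa


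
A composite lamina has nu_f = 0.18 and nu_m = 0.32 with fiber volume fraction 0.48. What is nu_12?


nu_12 = nu_f*Vf + nu_m*(1-Vf) = 0.18*0.48 + 0.32*0.52 = 0.2528

0.2528


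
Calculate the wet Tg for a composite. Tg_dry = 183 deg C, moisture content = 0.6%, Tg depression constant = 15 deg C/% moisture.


Tg_wet = Tg_dry - k*moisture = 183 - 15*0.6 = 174.0 deg C

174.0 deg C


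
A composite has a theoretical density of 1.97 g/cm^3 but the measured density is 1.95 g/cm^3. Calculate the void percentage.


Void% = (rho_theo - rho_actual)/rho_theo * 100 = (1.97 - 1.95)/1.97 * 100 = 1.02%

1.02%


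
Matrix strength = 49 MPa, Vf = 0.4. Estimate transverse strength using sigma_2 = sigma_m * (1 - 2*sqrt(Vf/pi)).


factor = 1 - 2*sqrt(0.4/pi) = 0.2864
sigma_2 = 49 * 0.2864 = 14.03 MPa

14.03 MPa


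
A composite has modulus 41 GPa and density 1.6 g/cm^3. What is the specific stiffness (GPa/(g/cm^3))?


Specific stiffness = E/rho = 41/1.6 = 25.6 GPa/(g/cm^3)

25.6 GPa/(g/cm^3)


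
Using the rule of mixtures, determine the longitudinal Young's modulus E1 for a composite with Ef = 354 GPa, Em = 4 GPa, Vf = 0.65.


E1 = Ef*Vf + Em*(1-Vf) = 354*0.65 + 4*0.35 = 231.5 GPa

231.5 GPa


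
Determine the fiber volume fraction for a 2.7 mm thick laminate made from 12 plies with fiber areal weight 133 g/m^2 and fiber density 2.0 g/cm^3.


Vf = n * FAW / (rho_f * h * 1000) = 12 * 133 / (2.0 * 2.7 * 1000) = 0.2956

0.2956


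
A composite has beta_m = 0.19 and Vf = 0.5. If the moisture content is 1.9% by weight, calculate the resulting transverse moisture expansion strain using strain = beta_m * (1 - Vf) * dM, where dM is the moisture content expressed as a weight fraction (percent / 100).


dM = 1.9/100 = 0.019
strain = beta_m * (1-Vf) * dM = 0.19 * 0.5 * 0.019 = 0.001805

0.001805


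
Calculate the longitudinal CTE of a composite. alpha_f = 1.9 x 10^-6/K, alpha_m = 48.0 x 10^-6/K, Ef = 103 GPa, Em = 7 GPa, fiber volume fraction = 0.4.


E1 = Ef*Vf + Em*(1-Vf) = 45.4
alpha_1 = (alpha_f*Ef*Vf + alpha_m*Em*(1-Vf))/E1 = 6.16 x 10^-6/K

6.16 x 10^-6/K


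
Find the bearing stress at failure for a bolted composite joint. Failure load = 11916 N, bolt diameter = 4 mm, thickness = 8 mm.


sigma_br = F/(d*h) = 11916/(4*8) = 372.4 MPa

372.4 MPa


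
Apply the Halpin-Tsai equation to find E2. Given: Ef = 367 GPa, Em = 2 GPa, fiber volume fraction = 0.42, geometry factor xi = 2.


eta = (Ef/Em - 1)/(Ef/Em + xi) = (183.5 - 1)/(183.5 + 2) = 0.9838
E2 = Em*(1+xi*eta*Vf)/(1-eta*Vf) = 6.23 GPa

6.23 GPa


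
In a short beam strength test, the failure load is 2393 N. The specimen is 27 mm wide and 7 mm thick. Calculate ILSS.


ILSS = 3F/(4bh) = 3*2393/(4*27*7) = 9.5 MPa

9.5 MPa


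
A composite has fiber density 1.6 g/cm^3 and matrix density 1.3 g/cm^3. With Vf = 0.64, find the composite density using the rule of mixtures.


rho_c = rho_f*Vf + rho_m*(1-Vf) = 1.6*0.64 + 1.3*0.36 = 1.492 g/cm^3

1.492 g/cm^3


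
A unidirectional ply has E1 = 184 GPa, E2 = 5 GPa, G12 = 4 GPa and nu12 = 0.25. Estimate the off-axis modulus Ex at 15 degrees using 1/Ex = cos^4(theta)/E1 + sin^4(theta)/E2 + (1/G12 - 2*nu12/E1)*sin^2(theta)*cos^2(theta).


cos^4(15) = 0.870513, sin^4(15) = 0.004487, sin^2(15)*cos^2(15) = 0.0625
1/G12 - 2*nu12/E1 = 1/4 - 2*0.25/184 = 0.247283 GPa^-1
1/Ex = 0.870513/184 + 0.004487/5 + 0.247283*0.0625 = 0.0210837 GPa^-1
Ex = 47.43 GPa

47.43 GPa


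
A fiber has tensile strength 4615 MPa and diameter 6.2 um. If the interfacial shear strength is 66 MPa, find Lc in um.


Lc = sigma_f * d / (2 * tau_i) = 4615 * 6.2 / (2 * 66) = 216.8 um

216.8 um


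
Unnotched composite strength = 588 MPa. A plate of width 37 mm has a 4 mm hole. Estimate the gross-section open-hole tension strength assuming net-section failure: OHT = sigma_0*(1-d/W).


OHT = sigma_0*(1-d/W) = 588*(1-4/37) = 524.4 MPa

524.4 MPa


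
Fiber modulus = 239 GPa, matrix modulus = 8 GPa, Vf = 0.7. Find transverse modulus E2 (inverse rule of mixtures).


1/E2 = Vf/Ef + (1-Vf)/Em = 0.7/239 + 0.3/8
E2 = 24.73 GPa

24.73 GPa


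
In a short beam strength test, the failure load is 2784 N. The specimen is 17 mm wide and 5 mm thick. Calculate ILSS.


ILSS = 3F/(4bh) = 3*2784/(4*17*5) = 24.56 MPa

24.56 MPa


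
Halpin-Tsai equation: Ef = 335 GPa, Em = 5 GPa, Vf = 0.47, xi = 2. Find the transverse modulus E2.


eta = (Ef/Em - 1)/(Ef/Em + xi) = (67.0 - 1)/(67.0 + 2) = 0.9565
E2 = Em*(1+xi*eta*Vf)/(1-eta*Vf) = 17.25 GPa

17.25 GPa


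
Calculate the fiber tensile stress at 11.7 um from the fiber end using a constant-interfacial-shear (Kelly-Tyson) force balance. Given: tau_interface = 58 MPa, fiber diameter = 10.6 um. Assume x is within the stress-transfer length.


Force balance: sigma_f * (pi*d^2/4) = tau * (pi*d) * x  ->  sigma_f = 4 * tau * x / d
sigma_f = 4 * 58 * 11.7 / 10.6 = 256.1 MPa

256.1 MPa


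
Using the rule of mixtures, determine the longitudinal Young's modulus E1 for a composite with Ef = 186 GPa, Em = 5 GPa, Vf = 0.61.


E1 = Ef*Vf + Em*(1-Vf) = 186*0.61 + 5*0.39 = 115.41 GPa

115.41 GPa


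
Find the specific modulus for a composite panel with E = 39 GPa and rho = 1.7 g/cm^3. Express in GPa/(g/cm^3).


Specific stiffness = E/rho = 39/1.7 = 22.9 GPa/(g/cm^3)

22.9 GPa/(g/cm^3)


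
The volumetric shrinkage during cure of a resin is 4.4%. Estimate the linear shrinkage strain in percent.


Linear shrinkage ≈ vol_shrink/3 = 4.4/3 = 1.467%

1.467%


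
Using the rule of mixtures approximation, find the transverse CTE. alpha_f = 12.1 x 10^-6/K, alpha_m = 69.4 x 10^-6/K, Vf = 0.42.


alpha_2 = alpha_f*Vf + alpha_m*(1-Vf) = 12.1*0.42 + 69.4*0.58 = 45.3 x 10^-6/K

45.3 x 10^-6/K


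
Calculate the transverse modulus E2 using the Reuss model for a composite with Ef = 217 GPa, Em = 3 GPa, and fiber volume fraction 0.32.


1/E2 = Vf/Ef + (1-Vf)/Em = 0.32/217 + 0.68/3
E2 = 4.38 GPa

4.38 GPa


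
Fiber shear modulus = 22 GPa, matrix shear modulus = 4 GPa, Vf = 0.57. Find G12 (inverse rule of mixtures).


1/G12 = Vf/Gf + (1-Vf)/Gm = 0.57/22 + 0.43/4
G12 = 7.5 GPa

7.5 GPa


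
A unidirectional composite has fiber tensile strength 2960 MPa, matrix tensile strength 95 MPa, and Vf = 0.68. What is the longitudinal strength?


sigma_1 = sigma_f*Vf + sigma_m*(1-Vf) = 2960*0.68 + 95*0.32 = 2043.2 MPa

2043.2 MPa


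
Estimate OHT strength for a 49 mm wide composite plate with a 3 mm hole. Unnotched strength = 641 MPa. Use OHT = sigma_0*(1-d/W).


OHT = sigma_0*(1-d/W) = 641*(1-3/49) = 601.8 MPa

601.8 MPa


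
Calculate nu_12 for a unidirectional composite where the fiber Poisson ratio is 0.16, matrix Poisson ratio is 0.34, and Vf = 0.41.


nu_12 = nu_f*Vf + nu_m*(1-Vf) = 0.16*0.41 + 0.34*0.59 = 0.2662

0.2662


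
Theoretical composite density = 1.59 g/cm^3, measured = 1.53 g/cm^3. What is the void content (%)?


Void% = (rho_theo - rho_actual)/rho_theo * 100 = (1.59 - 1.53)/1.59 * 100 = 3.77%

3.77%


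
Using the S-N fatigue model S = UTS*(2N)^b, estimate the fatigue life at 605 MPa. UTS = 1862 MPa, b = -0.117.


N = 0.5 * (S/UTS)^(1/b) = 0.5 * (605/1862)^(1/-0.117) = 7444.3586 cycles

7444.3586 cycles


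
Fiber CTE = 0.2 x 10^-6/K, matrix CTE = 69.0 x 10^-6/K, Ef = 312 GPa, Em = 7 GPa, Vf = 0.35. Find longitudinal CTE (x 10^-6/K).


E1 = Ef*Vf + Em*(1-Vf) = 113.75
alpha_1 = (alpha_f*Ef*Vf + alpha_m*Em*(1-Vf))/E1 = 2.95 x 10^-6/K

2.95 x 10^-6/K


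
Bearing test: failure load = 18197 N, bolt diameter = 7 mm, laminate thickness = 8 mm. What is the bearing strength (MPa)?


sigma_br = F/(d*h) = 18197/(7*8) = 324.9 MPa

324.9 MPa


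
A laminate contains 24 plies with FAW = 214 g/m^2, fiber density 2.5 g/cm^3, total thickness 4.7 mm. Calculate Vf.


Vf = n * FAW / (rho_f * h * 1000) = 24 * 214 / (2.5 * 4.7 * 1000) = 0.4371

0.4371


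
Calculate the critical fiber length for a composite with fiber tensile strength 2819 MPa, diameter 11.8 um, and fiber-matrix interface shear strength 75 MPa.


Lc = sigma_f * d / (2 * tau_i) = 2819 * 11.8 / (2 * 75) = 221.8 um

221.8 um


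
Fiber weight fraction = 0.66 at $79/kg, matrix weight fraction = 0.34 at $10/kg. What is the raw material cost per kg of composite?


Cost = cost_f*Wf + cost_m*Wm = 79*0.66 + 10*0.34 = $55.54/kg

$55.54/kg


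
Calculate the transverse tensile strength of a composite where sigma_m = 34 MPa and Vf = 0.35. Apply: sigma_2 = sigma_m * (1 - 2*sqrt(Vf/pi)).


factor = 1 - 2*sqrt(0.35/pi) = 0.3324
sigma_2 = 34 * 0.3324 = 11.3 MPa

11.3 MPa


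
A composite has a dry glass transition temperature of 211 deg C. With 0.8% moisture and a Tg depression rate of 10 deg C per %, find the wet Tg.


Tg_wet = Tg_dry - k*moisture = 211 - 10*0.8 = 203.0 deg C

203.0 deg C


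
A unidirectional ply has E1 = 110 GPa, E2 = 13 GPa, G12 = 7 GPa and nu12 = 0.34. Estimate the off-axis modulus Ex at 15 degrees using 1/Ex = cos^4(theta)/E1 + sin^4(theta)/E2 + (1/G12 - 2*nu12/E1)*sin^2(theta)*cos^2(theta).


cos^4(15) = 0.870513, sin^4(15) = 0.004487, sin^2(15)*cos^2(15) = 0.0625
1/G12 - 2*nu12/E1 = 1/7 - 2*0.34/110 = 0.136675 GPa^-1
1/Ex = 0.870513/110 + 0.004487/13 + 0.136675*0.0625 = 0.0168011 GPa^-1
Ex = 59.52 GPa

59.52 GPa


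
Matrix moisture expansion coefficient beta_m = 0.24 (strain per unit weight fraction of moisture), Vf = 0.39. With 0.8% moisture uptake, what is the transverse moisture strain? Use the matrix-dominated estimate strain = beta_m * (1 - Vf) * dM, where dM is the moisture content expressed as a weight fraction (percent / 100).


dM = 0.8/100 = 0.008
strain = beta_m * (1-Vf) * dM = 0.24 * 0.61 * 0.008 = 0.0011712

0.0011712


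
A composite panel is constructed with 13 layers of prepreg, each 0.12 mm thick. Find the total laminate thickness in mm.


h = n * t_ply = 13 * 0.12 = 1.56 mm

1.56 mm


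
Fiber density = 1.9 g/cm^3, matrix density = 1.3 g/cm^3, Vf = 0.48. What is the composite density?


rho_c = rho_f*Vf + rho_m*(1-Vf) = 1.9*0.48 + 1.3*0.52 = 1.588 g/cm^3

1.588 g/cm^3


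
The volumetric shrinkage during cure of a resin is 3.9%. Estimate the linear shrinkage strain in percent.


Linear shrinkage ≈ vol_shrink/3 = 3.9/3 = 1.3%

1.3%


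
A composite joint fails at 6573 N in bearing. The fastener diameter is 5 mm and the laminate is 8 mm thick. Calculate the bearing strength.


sigma_br = F/(d*h) = 6573/(5*8) = 164.3 MPa

164.3 MPa


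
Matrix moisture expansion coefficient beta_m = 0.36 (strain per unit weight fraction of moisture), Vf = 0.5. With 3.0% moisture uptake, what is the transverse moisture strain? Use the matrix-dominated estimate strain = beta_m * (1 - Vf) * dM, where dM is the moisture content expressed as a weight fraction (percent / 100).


dM = 3.0/100 = 0.03
strain = beta_m * (1-Vf) * dM = 0.36 * 0.5 * 0.03 = 0.0054

0.0054


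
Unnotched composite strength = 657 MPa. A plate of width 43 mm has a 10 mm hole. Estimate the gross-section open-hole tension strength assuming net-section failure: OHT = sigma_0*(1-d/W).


OHT = sigma_0*(1-d/W) = 657*(1-10/43) = 504.2 MPa

504.2 MPa


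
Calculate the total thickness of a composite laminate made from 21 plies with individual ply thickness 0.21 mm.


h = n * t_ply = 21 * 0.21 = 4.41 mm

4.41 mm


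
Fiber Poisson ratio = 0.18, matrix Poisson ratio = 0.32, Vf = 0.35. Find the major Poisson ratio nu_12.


nu_12 = nu_f*Vf + nu_m*(1-Vf) = 0.18*0.35 + 0.32*0.65 = 0.271

0.271


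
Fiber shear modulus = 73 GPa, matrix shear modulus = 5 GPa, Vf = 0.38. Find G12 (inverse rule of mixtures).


1/G12 = Vf/Gf + (1-Vf)/Gm = 0.38/73 + 0.62/5
G12 = 7.74 GPa

7.74 GPa


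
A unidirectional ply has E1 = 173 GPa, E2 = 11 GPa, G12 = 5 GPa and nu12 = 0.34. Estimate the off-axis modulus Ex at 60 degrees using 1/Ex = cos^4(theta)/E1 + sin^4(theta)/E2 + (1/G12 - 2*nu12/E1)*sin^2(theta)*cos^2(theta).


cos^4(60) = 0.0625, sin^4(60) = 0.5625, sin^2(60)*cos^2(60) = 0.1875
1/G12 - 2*nu12/E1 = 1/5 - 2*0.34/173 = 0.196069 GPa^-1
1/Ex = 0.0625/173 + 0.5625/11 + 0.196069*0.1875 = 0.0882606 GPa^-1
Ex = 11.33 GPa

11.33 GPa


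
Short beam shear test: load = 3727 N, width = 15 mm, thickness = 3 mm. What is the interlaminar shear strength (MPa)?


ILSS = 3F/(4bh) = 3*3727/(4*15*3) = 62.12 MPa

62.12 MPa


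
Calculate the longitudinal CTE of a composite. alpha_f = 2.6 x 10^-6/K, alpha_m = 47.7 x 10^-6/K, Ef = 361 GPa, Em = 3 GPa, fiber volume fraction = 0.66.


E1 = Ef*Vf + Em*(1-Vf) = 239.28
alpha_1 = (alpha_f*Ef*Vf + alpha_m*Em*(1-Vf))/E1 = 2.79 x 10^-6/K

2.79 x 10^-6/K


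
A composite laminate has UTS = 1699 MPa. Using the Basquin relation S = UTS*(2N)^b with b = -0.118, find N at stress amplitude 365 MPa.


N = 0.5 * (S/UTS)^(1/b) = 0.5 * (365/1699)^(1/-0.118) = 228635.6008 cycles

228635.6008 cycles


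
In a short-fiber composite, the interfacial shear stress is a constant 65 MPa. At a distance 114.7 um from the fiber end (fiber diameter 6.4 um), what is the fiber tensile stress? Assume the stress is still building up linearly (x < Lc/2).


Force balance: sigma_f * (pi*d^2/4) = tau * (pi*d) * x  ->  sigma_f = 4 * tau * x / d
sigma_f = 4 * 65 * 114.7 / 6.4 = 4659.7 MPa

4659.7 MPa


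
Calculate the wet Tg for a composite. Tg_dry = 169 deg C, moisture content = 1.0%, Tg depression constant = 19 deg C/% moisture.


Tg_wet = Tg_dry - k*moisture = 169 - 19*1.0 = 150.0 deg C

150.0 deg C


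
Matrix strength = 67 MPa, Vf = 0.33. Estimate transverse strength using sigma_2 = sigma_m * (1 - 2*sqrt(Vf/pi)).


factor = 1 - 2*sqrt(0.33/pi) = 0.3518
sigma_2 = 67 * 0.3518 = 23.57 MPa

23.57 MPa


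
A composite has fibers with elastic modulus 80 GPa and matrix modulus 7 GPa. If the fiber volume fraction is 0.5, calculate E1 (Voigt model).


E1 = Ef*Vf + Em*(1-Vf) = 80*0.5 + 7*0.5 = 43.5 GPa

43.5 GPa


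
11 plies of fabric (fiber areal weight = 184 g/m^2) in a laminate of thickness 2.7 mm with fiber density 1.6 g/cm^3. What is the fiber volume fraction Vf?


Vf = n * FAW / (rho_f * h * 1000) = 11 * 184 / (1.6 * 2.7 * 1000) = 0.4685

0.4685


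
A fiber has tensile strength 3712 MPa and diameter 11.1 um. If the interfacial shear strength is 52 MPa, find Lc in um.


Lc = sigma_f * d / (2 * tau_i) = 3712 * 11.1 / (2 * 52) = 396.2 um

396.2 um


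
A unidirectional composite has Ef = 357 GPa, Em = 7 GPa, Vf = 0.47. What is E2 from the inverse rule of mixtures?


1/E2 = Vf/Ef + (1-Vf)/Em = 0.47/357 + 0.53/7
E2 = 12.98 GPa

12.98 GPa


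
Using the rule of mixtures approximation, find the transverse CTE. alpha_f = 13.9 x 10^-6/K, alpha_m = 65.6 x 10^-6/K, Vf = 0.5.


alpha_2 = alpha_f*Vf + alpha_m*(1-Vf) = 13.9*0.5 + 65.6*0.5 = 39.8 x 10^-6/K

39.8 x 10^-6/K


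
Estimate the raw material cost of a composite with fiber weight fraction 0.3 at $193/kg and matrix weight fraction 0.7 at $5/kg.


Cost = cost_f*Wf + cost_m*Wm = 193*0.3 + 5*0.7 = $61.4/kg

$61.4/kg


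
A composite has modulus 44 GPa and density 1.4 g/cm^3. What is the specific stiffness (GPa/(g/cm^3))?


Specific stiffness = E/rho = 44/1.4 = 31.4 GPa/(g/cm^3)

31.4 GPa/(g/cm^3)


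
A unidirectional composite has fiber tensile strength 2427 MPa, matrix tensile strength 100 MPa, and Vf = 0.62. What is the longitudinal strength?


sigma_1 = sigma_f*Vf + sigma_m*(1-Vf) = 2427*0.62 + 100*0.38 = 1542.7 MPa

1542.7 MPa


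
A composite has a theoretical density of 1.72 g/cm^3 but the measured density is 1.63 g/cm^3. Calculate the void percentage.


Void% = (rho_theo - rho_actual)/rho_theo * 100 = (1.72 - 1.63)/1.72 * 100 = 5.23%

5.23%


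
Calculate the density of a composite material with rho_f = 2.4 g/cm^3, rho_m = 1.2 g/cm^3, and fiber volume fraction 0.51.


rho_c = rho_f*Vf + rho_m*(1-Vf) = 2.4*0.51 + 1.2*0.49 = 1.812 g/cm^3

1.812 g/cm^3


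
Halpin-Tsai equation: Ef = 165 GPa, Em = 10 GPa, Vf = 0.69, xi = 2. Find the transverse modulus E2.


eta = (Ef/Em - 1)/(Ef/Em + xi) = (16.5 - 1)/(16.5 + 2) = 0.8378
E2 = Em*(1+xi*eta*Vf)/(1-eta*Vf) = 51.11 GPa

51.11 GPa


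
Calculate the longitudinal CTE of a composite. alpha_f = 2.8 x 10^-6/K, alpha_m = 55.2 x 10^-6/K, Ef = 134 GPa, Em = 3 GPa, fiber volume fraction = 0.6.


E1 = Ef*Vf + Em*(1-Vf) = 81.6
alpha_1 = (alpha_f*Ef*Vf + alpha_m*Em*(1-Vf))/E1 = 3.57 x 10^-6/K

3.57 x 10^-6/K


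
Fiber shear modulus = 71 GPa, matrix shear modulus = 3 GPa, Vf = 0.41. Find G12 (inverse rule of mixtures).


1/G12 = Vf/Gf + (1-Vf)/Gm = 0.41/71 + 0.59/3
G12 = 4.94 GPa

4.94 GPa


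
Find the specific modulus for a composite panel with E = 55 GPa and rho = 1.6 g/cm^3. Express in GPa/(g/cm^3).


Specific stiffness = E/rho = 55/1.6 = 34.4 GPa/(g/cm^3)

34.4 GPa/(g/cm^3)


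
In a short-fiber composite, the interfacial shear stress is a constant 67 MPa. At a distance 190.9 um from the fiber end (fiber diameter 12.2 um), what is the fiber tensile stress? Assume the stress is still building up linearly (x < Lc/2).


Force balance: sigma_f * (pi*d^2/4) = tau * (pi*d) * x  ->  sigma_f = 4 * tau * x / d
sigma_f = 4 * 67 * 190.9 / 12.2 = 4193.5 MPa

4193.5 MPa


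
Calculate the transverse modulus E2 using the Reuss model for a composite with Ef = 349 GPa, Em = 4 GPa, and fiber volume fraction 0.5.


1/E2 = Vf/Ef + (1-Vf)/Em = 0.5/349 + 0.5/4
E2 = 7.91 GPa

7.91 GPa


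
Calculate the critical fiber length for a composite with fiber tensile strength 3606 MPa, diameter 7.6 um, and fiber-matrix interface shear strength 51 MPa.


Lc = sigma_f * d / (2 * tau_i) = 3606 * 7.6 / (2 * 51) = 268.7 um

268.7 um


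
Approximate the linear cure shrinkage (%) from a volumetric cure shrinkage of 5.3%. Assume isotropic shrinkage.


Linear shrinkage ≈ vol_shrink/3 = 5.3/3 = 1.767%

1.767%


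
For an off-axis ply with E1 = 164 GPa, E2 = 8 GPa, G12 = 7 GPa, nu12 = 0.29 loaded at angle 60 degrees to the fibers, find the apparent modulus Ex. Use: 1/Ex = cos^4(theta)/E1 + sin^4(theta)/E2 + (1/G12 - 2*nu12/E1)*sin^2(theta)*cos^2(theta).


cos^4(60) = 0.0625, sin^4(60) = 0.5625, sin^2(60)*cos^2(60) = 0.1875
1/G12 - 2*nu12/E1 = 1/7 - 2*0.29/164 = 0.139321 GPa^-1
1/Ex = 0.0625/164 + 0.5625/8 + 0.139321*0.1875 = 0.0968162 GPa^-1
Ex = 10.33 GPa

10.33 GPa


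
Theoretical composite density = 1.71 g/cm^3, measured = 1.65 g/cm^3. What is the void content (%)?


Void% = (rho_theo - rho_actual)/rho_theo * 100 = (1.71 - 1.65)/1.71 * 100 = 3.51%

3.51%


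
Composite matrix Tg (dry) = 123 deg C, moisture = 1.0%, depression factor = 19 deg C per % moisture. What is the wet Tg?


Tg_wet = Tg_dry - k*moisture = 123 - 19*1.0 = 104.0 deg C

104.0 deg C


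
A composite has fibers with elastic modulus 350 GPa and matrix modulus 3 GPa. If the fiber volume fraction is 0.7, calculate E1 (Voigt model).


E1 = Ef*Vf + Em*(1-Vf) = 350*0.7 + 3*0.3 = 245.9 GPa

245.9 GPa


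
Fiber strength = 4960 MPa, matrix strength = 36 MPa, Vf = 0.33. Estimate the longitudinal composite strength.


sigma_1 = sigma_f*Vf + sigma_m*(1-Vf) = 4960*0.33 + 36*0.67 = 1660.9 MPa

1660.9 MPa


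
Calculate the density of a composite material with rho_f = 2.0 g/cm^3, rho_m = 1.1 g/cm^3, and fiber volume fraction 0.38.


rho_c = rho_f*Vf + rho_m*(1-Vf) = 2.0*0.38 + 1.1*0.62 = 1.442 g/cm^3

1.442 g/cm^3


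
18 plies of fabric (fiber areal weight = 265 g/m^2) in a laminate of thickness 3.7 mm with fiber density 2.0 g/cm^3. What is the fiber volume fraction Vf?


Vf = n * FAW / (rho_f * h * 1000) = 18 * 265 / (2.0 * 3.7 * 1000) = 0.6446

0.6446


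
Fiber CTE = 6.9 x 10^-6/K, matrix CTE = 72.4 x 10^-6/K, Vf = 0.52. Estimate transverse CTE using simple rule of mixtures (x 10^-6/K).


alpha_2 = alpha_f*Vf + alpha_m*(1-Vf) = 6.9*0.52 + 72.4*0.48 = 38.3 x 10^-6/K

38.3 x 10^-6/K


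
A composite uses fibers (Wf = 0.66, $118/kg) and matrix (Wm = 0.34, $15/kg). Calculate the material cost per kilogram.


Cost = cost_f*Wf + cost_m*Wm = 118*0.66 + 15*0.34 = $82.98/kg

$82.98/kg


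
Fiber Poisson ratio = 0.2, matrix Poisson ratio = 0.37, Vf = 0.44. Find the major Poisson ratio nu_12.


nu_12 = nu_f*Vf + nu_m*(1-Vf) = 0.2*0.44 + 0.37*0.56 = 0.2952

0.2952


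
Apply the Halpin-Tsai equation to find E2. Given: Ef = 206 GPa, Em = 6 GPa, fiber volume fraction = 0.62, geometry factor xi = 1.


eta = (Ef/Em - 1)/(Ef/Em + xi) = (34.3333 - 1)/(34.3333 + 1) = 0.9434
E2 = Em*(1+xi*eta*Vf)/(1-eta*Vf) = 22.91 GPa

22.91 GPa


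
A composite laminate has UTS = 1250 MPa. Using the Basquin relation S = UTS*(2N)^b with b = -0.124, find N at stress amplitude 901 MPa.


N = 0.5 * (S/UTS)^(1/b) = 0.5 * (901/1250)^(1/-0.124) = 7.0085 cycles

7.0085 cycles


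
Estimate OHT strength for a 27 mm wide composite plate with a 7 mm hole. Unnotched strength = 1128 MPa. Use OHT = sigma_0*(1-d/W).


OHT = sigma_0*(1-d/W) = 1128*(1-7/27) = 835.6 MPa

835.6 MPa


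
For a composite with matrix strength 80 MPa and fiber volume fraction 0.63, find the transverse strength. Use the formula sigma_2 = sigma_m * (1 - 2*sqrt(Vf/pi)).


factor = 1 - 2*sqrt(0.63/pi) = 0.1044
sigma_2 = 80 * 0.1044 = 8.35 MPa

8.35 MPa


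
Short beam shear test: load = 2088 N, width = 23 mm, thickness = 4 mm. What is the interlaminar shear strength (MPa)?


ILSS = 3F/(4bh) = 3*2088/(4*23*4) = 17.02 MPa

17.02 MPa


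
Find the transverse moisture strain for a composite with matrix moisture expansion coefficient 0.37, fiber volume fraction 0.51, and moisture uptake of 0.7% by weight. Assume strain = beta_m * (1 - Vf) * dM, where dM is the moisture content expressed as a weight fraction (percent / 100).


dM = 0.7/100 = 0.007
strain = beta_m * (1-Vf) * dM = 0.37 * 0.49 * 0.007 = 0.0012691

0.0012691


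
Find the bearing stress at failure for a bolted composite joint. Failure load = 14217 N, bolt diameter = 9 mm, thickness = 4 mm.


sigma_br = F/(d*h) = 14217/(9*4) = 394.9 MPa

394.9 MPa


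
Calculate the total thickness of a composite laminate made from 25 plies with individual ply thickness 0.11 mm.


h = n * t_ply = 25 * 0.11 = 2.75 mm

2.75 mm


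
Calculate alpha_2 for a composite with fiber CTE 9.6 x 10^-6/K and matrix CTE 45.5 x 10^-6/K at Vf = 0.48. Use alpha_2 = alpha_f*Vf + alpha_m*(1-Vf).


alpha_2 = alpha_f*Vf + alpha_m*(1-Vf) = 9.6*0.48 + 45.5*0.52 = 28.3 x 10^-6/K

28.3 x 10^-6/K


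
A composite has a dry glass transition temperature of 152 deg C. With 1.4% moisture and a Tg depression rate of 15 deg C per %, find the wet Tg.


Tg_wet = Tg_dry - k*moisture = 152 - 15*1.4 = 131.0 deg C

131.0 deg C


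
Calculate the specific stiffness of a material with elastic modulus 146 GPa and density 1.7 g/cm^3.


Specific stiffness = E/rho = 146/1.7 = 85.9 GPa/(g/cm^3)

85.9 GPa/(g/cm^3)


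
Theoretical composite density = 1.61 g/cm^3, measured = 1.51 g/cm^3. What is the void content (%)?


Void% = (rho_theo - rho_actual)/rho_theo * 100 = (1.61 - 1.51)/1.61 * 100 = 6.21%

6.21%


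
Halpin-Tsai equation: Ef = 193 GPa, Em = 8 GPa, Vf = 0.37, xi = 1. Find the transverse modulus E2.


eta = (Ef/Em - 1)/(Ef/Em + xi) = (24.125 - 1)/(24.125 + 1) = 0.9204
E2 = Em*(1+xi*eta*Vf)/(1-eta*Vf) = 16.26 GPa

16.26 GPa


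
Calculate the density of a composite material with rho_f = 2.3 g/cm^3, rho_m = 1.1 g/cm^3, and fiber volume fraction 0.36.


rho_c = rho_f*Vf + rho_m*(1-Vf) = 2.3*0.36 + 1.1*0.64 = 1.532 g/cm^3

1.532 g/cm^3


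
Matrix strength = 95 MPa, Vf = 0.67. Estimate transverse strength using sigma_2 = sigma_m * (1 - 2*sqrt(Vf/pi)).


factor = 1 - 2*sqrt(0.67/pi) = 0.0764
sigma_2 = 95 * 0.0764 = 7.26 MPa

7.26 MPa


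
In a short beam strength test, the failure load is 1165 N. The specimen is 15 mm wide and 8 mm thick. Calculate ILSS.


ILSS = 3F/(4bh) = 3*1165/(4*15*8) = 7.28 MPa

7.28 MPa


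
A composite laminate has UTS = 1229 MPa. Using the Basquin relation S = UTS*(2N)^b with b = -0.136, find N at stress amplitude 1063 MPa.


N = 0.5 * (S/UTS)^(1/b) = 0.5 * (1063/1229)^(1/-0.136) = 1.4533 cycles

1.4533 cycles


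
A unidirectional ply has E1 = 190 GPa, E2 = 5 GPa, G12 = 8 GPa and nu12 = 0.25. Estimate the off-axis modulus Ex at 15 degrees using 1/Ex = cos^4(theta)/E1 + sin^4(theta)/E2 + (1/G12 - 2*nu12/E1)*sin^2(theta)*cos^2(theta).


cos^4(15) = 0.870513, sin^4(15) = 0.004487, sin^2(15)*cos^2(15) = 0.0625
1/G12 - 2*nu12/E1 = 1/8 - 2*0.25/190 = 0.122368 GPa^-1
1/Ex = 0.870513/190 + 0.004487/5 + 0.122368*0.0625 = 0.0131271 GPa^-1
Ex = 76.18 GPa

76.18 GPa


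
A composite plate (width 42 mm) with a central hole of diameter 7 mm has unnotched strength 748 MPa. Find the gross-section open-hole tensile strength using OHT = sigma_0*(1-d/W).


OHT = sigma_0*(1-d/W) = 748*(1-7/42) = 623.3 MPa

623.3 MPa


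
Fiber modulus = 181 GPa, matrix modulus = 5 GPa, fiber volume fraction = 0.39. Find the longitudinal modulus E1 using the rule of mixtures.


E1 = Ef*Vf + Em*(1-Vf) = 181*0.39 + 5*0.61 = 73.64 GPa

73.64 GPa


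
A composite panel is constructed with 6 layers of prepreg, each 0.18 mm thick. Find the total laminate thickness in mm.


h = n * t_ply = 6 * 0.18 = 1.08 mm

1.08 mm


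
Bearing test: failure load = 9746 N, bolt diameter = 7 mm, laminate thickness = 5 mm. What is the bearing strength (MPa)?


sigma_br = F/(d*h) = 9746/(7*5) = 278.5 MPa

278.5 MPa


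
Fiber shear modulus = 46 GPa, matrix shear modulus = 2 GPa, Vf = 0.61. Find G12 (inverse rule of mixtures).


1/G12 = Vf/Gf + (1-Vf)/Gm = 0.61/46 + 0.39/2
G12 = 4.8 GPa

4.8 GPa


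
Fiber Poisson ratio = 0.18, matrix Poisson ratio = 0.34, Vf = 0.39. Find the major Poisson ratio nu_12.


nu_12 = nu_f*Vf + nu_m*(1-Vf) = 0.18*0.39 + 0.34*0.61 = 0.2776

0.2776


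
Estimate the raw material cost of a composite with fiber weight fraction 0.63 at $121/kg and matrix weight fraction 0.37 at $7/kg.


Cost = cost_f*Wf + cost_m*Wm = 121*0.63 + 7*0.37 = $78.82/kg

$78.82/kg


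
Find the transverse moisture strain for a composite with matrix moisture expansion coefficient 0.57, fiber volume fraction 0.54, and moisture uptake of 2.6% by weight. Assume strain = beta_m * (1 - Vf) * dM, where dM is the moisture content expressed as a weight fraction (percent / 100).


dM = 2.6/100 = 0.026
strain = beta_m * (1-Vf) * dM = 0.57 * 0.46 * 0.026 = 0.0068172

0.0068172


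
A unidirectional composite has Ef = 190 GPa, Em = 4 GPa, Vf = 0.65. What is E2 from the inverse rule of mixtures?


1/E2 = Vf/Ef + (1-Vf)/Em = 0.65/190 + 0.35/4
E2 = 11.0 GPa

11.0 GPa


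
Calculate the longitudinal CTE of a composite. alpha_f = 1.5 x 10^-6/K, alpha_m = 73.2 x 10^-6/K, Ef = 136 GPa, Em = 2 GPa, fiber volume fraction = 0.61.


E1 = Ef*Vf + Em*(1-Vf) = 83.74
alpha_1 = (alpha_f*Ef*Vf + alpha_m*Em*(1-Vf))/E1 = 2.17 x 10^-6/K

2.17 x 10^-6/K


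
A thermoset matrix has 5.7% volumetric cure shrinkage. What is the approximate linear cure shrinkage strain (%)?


Linear shrinkage ≈ vol_shrink/3 = 5.7/3 = 1.9%

1.9%


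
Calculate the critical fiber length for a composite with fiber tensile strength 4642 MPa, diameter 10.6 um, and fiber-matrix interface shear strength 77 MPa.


Lc = sigma_f * d / (2 * tau_i) = 4642 * 10.6 / (2 * 77) = 319.5 um

319.5 um


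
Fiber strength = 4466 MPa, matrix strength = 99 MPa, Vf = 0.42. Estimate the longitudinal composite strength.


sigma_1 = sigma_f*Vf + sigma_m*(1-Vf) = 4466*0.42 + 99*0.58 = 1933.1 MPa

1933.1 MPa


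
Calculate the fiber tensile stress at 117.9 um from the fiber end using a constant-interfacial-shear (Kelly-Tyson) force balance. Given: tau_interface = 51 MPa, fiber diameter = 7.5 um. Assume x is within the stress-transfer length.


Force balance: sigma_f * (pi*d^2/4) = tau * (pi*d) * x  ->  sigma_f = 4 * tau * x / d
sigma_f = 4 * 51 * 117.9 / 7.5 = 3206.9 MPa

3206.9 MPa


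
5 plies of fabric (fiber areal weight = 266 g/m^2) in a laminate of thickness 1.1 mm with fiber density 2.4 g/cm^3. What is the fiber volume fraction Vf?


Vf = n * FAW / (rho_f * h * 1000) = 5 * 266 / (2.4 * 1.1 * 1000) = 0.5038

0.5038


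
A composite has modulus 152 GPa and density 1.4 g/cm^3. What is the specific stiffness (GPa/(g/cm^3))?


Specific stiffness = E/rho = 152/1.4 = 108.6 GPa/(g/cm^3)

108.6 GPa/(g/cm^3)


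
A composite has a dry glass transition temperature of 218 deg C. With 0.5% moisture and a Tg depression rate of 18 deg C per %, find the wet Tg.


Tg_wet = Tg_dry - k*moisture = 218 - 18*0.5 = 209.0 deg C

209.0 deg C


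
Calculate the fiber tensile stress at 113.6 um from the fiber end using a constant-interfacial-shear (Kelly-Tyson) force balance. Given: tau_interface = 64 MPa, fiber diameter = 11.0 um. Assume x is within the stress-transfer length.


Force balance: sigma_f * (pi*d^2/4) = tau * (pi*d) * x  ->  sigma_f = 4 * tau * x / d
sigma_f = 4 * 64 * 113.6 / 11.0 = 2643.8 MPa

2643.8 MPa


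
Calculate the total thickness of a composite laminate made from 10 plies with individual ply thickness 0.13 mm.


h = n * t_ply = 10 * 0.13 = 1.3 mm

1.3 mm


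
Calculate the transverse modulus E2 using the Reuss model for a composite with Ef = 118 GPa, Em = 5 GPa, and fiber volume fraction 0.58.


1/E2 = Vf/Ef + (1-Vf)/Em = 0.58/118 + 0.42/5
E2 = 11.25 GPa

11.25 GPa


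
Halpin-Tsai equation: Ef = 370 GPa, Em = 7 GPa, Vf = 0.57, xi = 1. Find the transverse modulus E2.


eta = (Ef/Em - 1)/(Ef/Em + xi) = (52.8571 - 1)/(52.8571 + 1) = 0.9629
E2 = Em*(1+xi*eta*Vf)/(1-eta*Vf) = 24.03 GPa

24.03 GPa


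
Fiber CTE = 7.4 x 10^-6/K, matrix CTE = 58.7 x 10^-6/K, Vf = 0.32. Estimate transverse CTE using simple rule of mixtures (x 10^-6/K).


alpha_2 = alpha_f*Vf + alpha_m*(1-Vf) = 7.4*0.32 + 58.7*0.68 = 42.3 x 10^-6/K

42.3 x 10^-6/K


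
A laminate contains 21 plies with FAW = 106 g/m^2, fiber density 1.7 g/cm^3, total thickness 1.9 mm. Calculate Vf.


Vf = n * FAW / (rho_f * h * 1000) = 21 * 106 / (1.7 * 1.9 * 1000) = 0.6892

0.6892


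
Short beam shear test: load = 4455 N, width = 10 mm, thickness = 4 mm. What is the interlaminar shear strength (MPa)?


ILSS = 3F/(4bh) = 3*4455/(4*10*4) = 83.53 MPa

83.53 MPa


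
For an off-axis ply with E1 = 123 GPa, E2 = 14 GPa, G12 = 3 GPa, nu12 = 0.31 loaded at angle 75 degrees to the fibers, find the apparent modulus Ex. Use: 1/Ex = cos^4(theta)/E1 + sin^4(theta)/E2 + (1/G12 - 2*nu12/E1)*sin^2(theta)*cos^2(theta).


cos^4(75) = 0.004487, sin^4(75) = 0.870513, sin^2(75)*cos^2(75) = 0.0625
1/G12 - 2*nu12/E1 = 1/3 - 2*0.31/123 = 0.328293 GPa^-1
1/Ex = 0.004487/123 + 0.870513/14 + 0.328293*0.0625 = 0.0827343 GPa^-1
Ex = 12.09 GPa

12.09 GPa


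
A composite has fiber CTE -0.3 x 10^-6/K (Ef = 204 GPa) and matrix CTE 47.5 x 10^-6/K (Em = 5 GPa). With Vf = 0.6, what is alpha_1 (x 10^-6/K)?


E1 = Ef*Vf + Em*(1-Vf) = 124.4
alpha_1 = (alpha_f*Ef*Vf + alpha_m*Em*(1-Vf))/E1 = 0.47 x 10^-6/K

0.47 x 10^-6/K


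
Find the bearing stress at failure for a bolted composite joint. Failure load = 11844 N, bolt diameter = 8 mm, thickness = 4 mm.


sigma_br = F/(d*h) = 11844/(8*4) = 370.1 MPa

370.1 MPa


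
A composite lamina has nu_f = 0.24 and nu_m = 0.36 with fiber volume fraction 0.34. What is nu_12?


nu_12 = nu_f*Vf + nu_m*(1-Vf) = 0.24*0.34 + 0.36*0.66 = 0.3192

0.3192


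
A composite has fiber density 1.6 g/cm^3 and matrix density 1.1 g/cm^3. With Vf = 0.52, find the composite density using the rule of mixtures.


rho_c = rho_f*Vf + rho_m*(1-Vf) = 1.6*0.52 + 1.1*0.48 = 1.36 g/cm^3

1.36 g/cm^3


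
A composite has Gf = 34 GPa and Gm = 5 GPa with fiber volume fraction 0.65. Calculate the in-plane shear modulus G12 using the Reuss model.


1/G12 = Vf/Gf + (1-Vf)/Gm = 0.65/34 + 0.35/5
G12 = 11.22 GPa

11.22 GPa


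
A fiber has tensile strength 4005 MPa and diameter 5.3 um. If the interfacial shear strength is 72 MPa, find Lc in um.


Lc = sigma_f * d / (2 * tau_i) = 4005 * 5.3 / (2 * 72) = 147.4 um

147.4 um


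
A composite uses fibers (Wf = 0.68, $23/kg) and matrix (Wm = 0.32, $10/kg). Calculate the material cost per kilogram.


Cost = cost_f*Wf + cost_m*Wm = 23*0.68 + 10*0.32 = $18.84/kg

$18.84/kg


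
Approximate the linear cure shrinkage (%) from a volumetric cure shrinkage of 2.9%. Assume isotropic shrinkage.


Linear shrinkage ≈ vol_shrink/3 = 2.9/3 = 0.967%

0.967%


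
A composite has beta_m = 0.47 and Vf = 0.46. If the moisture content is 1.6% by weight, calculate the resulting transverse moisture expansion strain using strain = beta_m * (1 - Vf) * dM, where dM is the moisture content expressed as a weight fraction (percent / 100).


dM = 1.6/100 = 0.016
strain = beta_m * (1-Vf) * dM = 0.47 * 0.54 * 0.016 = 0.0040608

0.0040608


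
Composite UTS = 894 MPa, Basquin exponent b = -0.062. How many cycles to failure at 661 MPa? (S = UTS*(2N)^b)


N = 0.5 * (S/UTS)^(1/b) = 0.5 * (661/894)^(1/-0.062) = 65.1730 cycles

65.1730 cycles


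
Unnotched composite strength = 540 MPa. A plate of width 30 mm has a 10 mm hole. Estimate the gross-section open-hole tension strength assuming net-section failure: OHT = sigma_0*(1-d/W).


OHT = sigma_0*(1-d/W) = 540*(1-10/30) = 360.0 MPa

360.0 MPa


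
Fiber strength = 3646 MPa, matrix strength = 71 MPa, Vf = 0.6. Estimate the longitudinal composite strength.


sigma_1 = sigma_f*Vf + sigma_m*(1-Vf) = 3646*0.6 + 71*0.4 = 2216.0 MPa

2216.0 MPa


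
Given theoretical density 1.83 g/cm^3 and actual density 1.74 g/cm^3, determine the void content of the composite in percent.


Void% = (rho_theo - rho_actual)/rho_theo * 100 = (1.83 - 1.74)/1.83 * 100 = 4.92%

4.92%


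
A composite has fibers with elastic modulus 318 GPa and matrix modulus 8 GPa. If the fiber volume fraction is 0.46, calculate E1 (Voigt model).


E1 = Ef*Vf + Em*(1-Vf) = 318*0.46 + 8*0.54 = 150.6 GPa

150.6 GPa


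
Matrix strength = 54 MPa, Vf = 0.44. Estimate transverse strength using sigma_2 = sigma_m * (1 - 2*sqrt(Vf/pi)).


factor = 1 - 2*sqrt(0.44/pi) = 0.2515
sigma_2 = 54 * 0.2515 = 13.58 MPa

13.58 MPa


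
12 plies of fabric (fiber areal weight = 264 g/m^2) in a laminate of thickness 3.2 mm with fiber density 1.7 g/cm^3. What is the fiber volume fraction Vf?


Vf = n * FAW / (rho_f * h * 1000) = 12 * 264 / (1.7 * 3.2 * 1000) = 0.5824

0.5824


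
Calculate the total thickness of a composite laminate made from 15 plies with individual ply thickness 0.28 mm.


h = n * t_ply = 15 * 0.28 = 4.2 mm

4.2 mm


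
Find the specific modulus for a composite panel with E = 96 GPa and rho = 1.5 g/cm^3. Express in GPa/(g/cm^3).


Specific stiffness = E/rho = 96/1.5 = 64.0 GPa/(g/cm^3)

64.0 GPa/(g/cm^3)


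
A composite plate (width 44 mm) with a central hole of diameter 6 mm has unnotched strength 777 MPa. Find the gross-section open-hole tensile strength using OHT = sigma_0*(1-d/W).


OHT = sigma_0*(1-d/W) = 777*(1-6/44) = 671.0 MPa

671.0 MPa


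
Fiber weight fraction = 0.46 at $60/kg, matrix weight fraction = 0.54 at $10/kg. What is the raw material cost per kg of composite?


Cost = cost_f*Wf + cost_m*Wm = 60*0.46 + 10*0.54 = $33.0/kg

$33.0/kg


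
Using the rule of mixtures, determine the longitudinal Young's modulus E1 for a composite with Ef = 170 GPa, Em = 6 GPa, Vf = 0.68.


E1 = Ef*Vf + Em*(1-Vf) = 170*0.68 + 6*0.32 = 117.52 GPa

117.52 GPa


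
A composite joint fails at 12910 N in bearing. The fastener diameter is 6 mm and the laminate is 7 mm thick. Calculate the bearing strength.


sigma_br = F/(d*h) = 12910/(6*7) = 307.4 MPa

307.4 MPa


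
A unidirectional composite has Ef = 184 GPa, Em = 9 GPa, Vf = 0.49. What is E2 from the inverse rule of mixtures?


1/E2 = Vf/Ef + (1-Vf)/Em = 0.49/184 + 0.51/9
E2 = 16.85 GPa

16.85 GPa


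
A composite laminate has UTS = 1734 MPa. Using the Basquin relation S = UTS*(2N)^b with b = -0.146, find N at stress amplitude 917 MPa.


N = 0.5 * (S/UTS)^(1/b) = 0.5 * (917/1734)^(1/-0.146) = 39.2678 cycles

39.2678 cycles


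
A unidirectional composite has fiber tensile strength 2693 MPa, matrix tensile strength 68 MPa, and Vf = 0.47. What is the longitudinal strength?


sigma_1 = sigma_f*Vf + sigma_m*(1-Vf) = 2693*0.47 + 68*0.53 = 1301.8 MPa

1301.8 MPa


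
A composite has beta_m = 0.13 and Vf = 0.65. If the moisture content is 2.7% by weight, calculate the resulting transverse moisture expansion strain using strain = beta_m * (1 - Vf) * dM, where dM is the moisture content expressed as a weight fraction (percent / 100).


dM = 2.7/100 = 0.027
strain = beta_m * (1-Vf) * dM = 0.13 * 0.35 * 0.027 = 0.0012285

0.0012285


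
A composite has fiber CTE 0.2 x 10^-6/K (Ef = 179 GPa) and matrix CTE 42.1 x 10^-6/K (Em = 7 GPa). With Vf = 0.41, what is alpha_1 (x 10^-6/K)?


E1 = Ef*Vf + Em*(1-Vf) = 77.52
alpha_1 = (alpha_f*Ef*Vf + alpha_m*Em*(1-Vf))/E1 = 2.43 x 10^-6/K

2.43 x 10^-6/K


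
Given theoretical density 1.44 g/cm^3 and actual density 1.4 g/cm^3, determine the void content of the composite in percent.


Void% = (rho_theo - rho_actual)/rho_theo * 100 = (1.44 - 1.4)/1.44 * 100 = 2.78%

2.78%


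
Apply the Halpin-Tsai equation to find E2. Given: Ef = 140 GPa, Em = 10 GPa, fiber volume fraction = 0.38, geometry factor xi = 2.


eta = (Ef/Em - 1)/(Ef/Em + xi) = (14.0 - 1)/(14.0 + 2) = 0.8125
E2 = Em*(1+xi*eta*Vf)/(1-eta*Vf) = 23.4 GPa

23.4 GPa


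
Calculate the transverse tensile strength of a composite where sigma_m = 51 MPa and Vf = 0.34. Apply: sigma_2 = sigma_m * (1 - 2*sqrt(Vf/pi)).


factor = 1 - 2*sqrt(0.34/pi) = 0.342
sigma_2 = 51 * 0.342 = 17.44 MPa

17.44 MPa


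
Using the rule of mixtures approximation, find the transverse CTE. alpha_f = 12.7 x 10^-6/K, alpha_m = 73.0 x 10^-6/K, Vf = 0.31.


alpha_2 = alpha_f*Vf + alpha_m*(1-Vf) = 12.7*0.31 + 73.0*0.69 = 54.3 x 10^-6/K

54.3 x 10^-6/K


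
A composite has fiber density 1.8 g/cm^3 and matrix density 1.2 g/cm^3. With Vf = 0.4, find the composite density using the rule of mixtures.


rho_c = rho_f*Vf + rho_m*(1-Vf) = 1.8*0.4 + 1.2*0.6 = 1.44 g/cm^3

1.44 g/cm^3


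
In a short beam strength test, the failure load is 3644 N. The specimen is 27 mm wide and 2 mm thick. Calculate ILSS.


ILSS = 3F/(4bh) = 3*3644/(4*27*2) = 50.61 MPa

50.61 MPa
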